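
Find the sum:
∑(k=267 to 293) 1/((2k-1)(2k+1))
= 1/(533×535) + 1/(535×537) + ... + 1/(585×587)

Partial fractions: 1/((2k-1)(2k+1)) = (1/2)[1/(2k-1) - 1/(2k+1)]
The series telescopes:
= (1/2)[1/533 - 1/587]
= 27/312871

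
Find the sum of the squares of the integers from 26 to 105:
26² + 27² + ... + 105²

Use ∑_{k=1}^{n} k² = n(n+1)(2n+1)/6, then subtract the first 25 terms.
∑_{k=1}^{105} k² = 105×106×211/6 = 391405
∑_{k=1}^{25} k² = 25×26×51/6 = 5525
∑_{k=26}^{105} k² = 391405 - 5525 = 385880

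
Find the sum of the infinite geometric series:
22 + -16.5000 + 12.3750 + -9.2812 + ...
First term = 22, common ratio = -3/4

For |r| < 1, S = a / (1 - r)
S = 22 / (1 - (-3/4))
S = 22 / (7/4)
S = 88/7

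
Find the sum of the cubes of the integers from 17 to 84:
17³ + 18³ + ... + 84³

Use ∑_{k=1}^{n} k³ = [n(n+1)/2]², then subtract the first 16 terms.
∑_{k=1}^{84} k³ = [84×85/2]² = 3570² = 12744900
∑_{k=1}^{16} k³ = [16×17/2]² = 136² = 18496
∑_{k=17}^{84} k³ = 12744900 - 18496 = 12726404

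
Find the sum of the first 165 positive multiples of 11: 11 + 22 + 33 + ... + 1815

Factor out 11: = 11(1 + 2 + ... + 165) = 11 × n(n+1)/2
= 11 × 165×166/2
= 11 × 13695
= 150645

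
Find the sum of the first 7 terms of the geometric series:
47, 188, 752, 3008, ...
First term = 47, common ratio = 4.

Sₙ = a(1 - rⁿ) / (1 - r)
S_7 = 47(1 - 4^7) / (1 - 4)
S_7 = 47(1 - 16384) / (-3)
S_7 = 256667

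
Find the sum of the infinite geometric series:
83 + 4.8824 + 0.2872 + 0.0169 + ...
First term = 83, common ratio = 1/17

For |r| < 1, S = a / (1 - r)
S = 83 / (1 - (1/17))
S = 83 / (16/17)
S = 1411/16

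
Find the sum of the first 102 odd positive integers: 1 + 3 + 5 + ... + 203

Sum of first n odd numbers = n²
= 102²
= 10404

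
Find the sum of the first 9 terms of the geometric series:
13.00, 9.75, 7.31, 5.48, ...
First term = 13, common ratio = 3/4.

Sₙ = a(1 - rⁿ) / (1 - r)
S_9 = 13(1 - (3/4)^9) / (1 - (3/4))
S_9 = 13(1 - (19683/262144)) / (1/4)
S_9 = 3151993/65536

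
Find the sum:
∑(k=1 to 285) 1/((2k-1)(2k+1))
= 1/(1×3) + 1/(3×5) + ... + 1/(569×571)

Partial fractions: 1/((2k-1)(2k+1)) = (1/2)[1/(2k-1) - 1/(2k+1)]
The series telescopes:
= (1/2)[1/1 - 1/571]
= 285/571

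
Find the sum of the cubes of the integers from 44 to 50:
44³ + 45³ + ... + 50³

Use ∑_{k=1}^{n} k³ = [n(n+1)/2]², then subtract the first 43 terms.
∑_{k=1}^{50} k³ = [50×51/2]² = 1275² = 1625625
∑_{k=1}^{43} k³ = [43×44/2]² = 946² = 894916
∑_{k=44}^{50} k³ = 1625625 - 894916 = 730709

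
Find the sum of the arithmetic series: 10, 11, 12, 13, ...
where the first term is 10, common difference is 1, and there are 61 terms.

Sₙ = n/2 × (first + last)
Last term = a + (n-1)d = 10 + (61-1)×1 = 70
S_61 = 61/2 × (10 + 70)
S_61 = 61/2 × 80 = 2440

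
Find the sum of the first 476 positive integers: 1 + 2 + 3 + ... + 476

Formula: ∑k = n(n+1)/2
= 476×477/2
= 227052/2
= 113526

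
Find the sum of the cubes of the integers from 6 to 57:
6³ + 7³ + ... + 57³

Use ∑_{k=1}^{n} k³ = [n(n+1)/2]², then subtract the first 5 terms.
∑_{k=1}^{57} k³ = [57×58/2]² = 1653² = 2732409
∑_{k=1}^{5} k³ = [5×6/2]² = 15² = 225
∑_{k=6}^{57} k³ = 2732409 - 225 = 2732184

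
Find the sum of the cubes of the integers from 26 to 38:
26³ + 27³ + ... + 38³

Use ∑_{k=1}^{n} k³ = [n(n+1)/2]², then subtract the first 25 terms.
∑_{k=1}^{38} k³ = [38×39/2]² = 741² = 549081
∑_{k=1}^{25} k³ = [25×26/2]² = 325² = 105625
∑_{k=26}^{38} k³ = 549081 - 105625 = 443456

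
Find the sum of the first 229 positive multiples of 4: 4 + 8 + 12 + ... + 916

Factor out 4: = 4(1 + 2 + ... + 229) = 4 × n(n+1)/2
= 4 × 229×230/2
= 4 × 26335
= 105340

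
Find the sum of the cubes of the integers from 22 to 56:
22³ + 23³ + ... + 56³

Use ∑_{k=1}^{n} k³ = [n(n+1)/2]², then subtract the first 21 terms.
∑_{k=1}^{56} k³ = [56×57/2]² = 1596² = 2547216
∑_{k=1}^{21} k³ = [21×22/2]² = 231² = 53361
∑_{k=22}^{56} k³ = 2547216 - 53361 = 2493855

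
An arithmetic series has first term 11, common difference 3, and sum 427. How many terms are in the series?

Using S = n/2 × [2a + (n-1)d]
427 = n/2 × [2(11) + (n-1)(3)]
427 = n/2 × [22 + 3n - 3]
854 = n × [19 + 3n]
3n² + (19)n - 854 = 0
Discriminant: Δ = (19)² - 4(3)(-854) = 361 + 10248 = 10609
√Δ = 103
n = [-(19) + √Δ] / (2·3) = (-19 + 103) / 6 = 84 / 6 = 14
(The negative root is discarded since n must be a positive integer.)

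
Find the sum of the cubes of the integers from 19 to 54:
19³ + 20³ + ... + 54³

Use ∑_{k=1}^{n} k³ = [n(n+1)/2]², then subtract the first 18 terms.
∑_{k=1}^{54} k³ = [54×55/2]² = 1485² = 2205225
∑_{k=1}^{18} k³ = [18×19/2]² = 171² = 29241
∑_{k=19}^{54} k³ = 2205225 - 29241 = 2175984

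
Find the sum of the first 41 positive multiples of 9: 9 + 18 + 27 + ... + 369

Factor out 9: = 9(1 + 2 + ... + 41) = 9 × n(n+1)/2
= 9 × 41×42/2
= 9 × 861
= 7749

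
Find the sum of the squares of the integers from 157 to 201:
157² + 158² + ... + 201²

Use ∑_{k=1}^{n} k² = n(n+1)(2n+1)/6, then subtract the first 156 terms.
∑_{k=1}^{201} k² = 201×202×403/6 = 2727101
∑_{k=1}^{156} k² = 156×157×313/6 = 1277666
∑_{k=157}^{201} k² = 2727101 - 1277666 = 1449435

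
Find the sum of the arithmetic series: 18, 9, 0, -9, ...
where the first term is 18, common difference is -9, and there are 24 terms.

Sₙ = n/2 × (first + last)
Last term = a + (n-1)d = 18 + (24-1)×(-9) = -189
S_24 = 24/2 × (18 + (-189))
S_24 = 24/2 × (-171) = -2052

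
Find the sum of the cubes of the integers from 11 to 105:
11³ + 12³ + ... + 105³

Use ∑_{k=1}^{n} k³ = [n(n+1)/2]², then subtract the first 10 terms.
∑_{k=1}^{105} k³ = [105×106/2]² = 5565² = 30969225
∑_{k=1}^{10} k³ = [10×11/2]² = 55² = 3025
∑_{k=11}^{105} k³ = 30969225 - 3025 = 30966200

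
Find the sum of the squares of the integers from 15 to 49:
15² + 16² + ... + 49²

Use ∑_{k=1}^{n} k² = n(n+1)(2n+1)/6, then subtract the first 14 terms.
∑_{k=1}^{49} k² = 49×50×99/6 = 40425
∑_{k=1}^{14} k² = 14×15×29/6 = 1015
∑_{k=15}^{49} k² = 40425 - 1015 = 39410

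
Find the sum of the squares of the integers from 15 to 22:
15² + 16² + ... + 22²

Use ∑_{k=1}^{n} k² = n(n+1)(2n+1)/6, then subtract the first 14 terms.
∑_{k=1}^{22} k² = 22×23×45/6 = 3795
∑_{k=1}^{14} k² = 14×15×29/6 = 1015
∑_{k=15}^{22} k² = 3795 - 1015 = 2780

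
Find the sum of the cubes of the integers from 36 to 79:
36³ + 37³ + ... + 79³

Use ∑_{k=1}^{n} k³ = [n(n+1)/2]², then subtract the first 35 terms.
∑_{k=1}^{79} k³ = [79×80/2]² = 3160² = 9985600
∑_{k=1}^{35} k³ = [35×36/2]² = 630² = 396900
∑_{k=36}^{79} k³ = 9985600 - 396900 = 9588700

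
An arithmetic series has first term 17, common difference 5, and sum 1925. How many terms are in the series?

Using S = n/2 × [2a + (n-1)d]
1925 = n/2 × [2(17) + (n-1)(5)]
1925 = n/2 × [34 + 5n - 5]
3850 = n × [29 + 5n]
5n² + (29)n - 3850 = 0
Discriminant: Δ = (29)² - 4(5)(-3850) = 841 + 77000 = 77841
√Δ = 279
n = [-(29) + √Δ] / (2·5) = (-29 + 279) / 10 = 250 / 10 = 25
(The negative root is discarded since n must be a positive integer.)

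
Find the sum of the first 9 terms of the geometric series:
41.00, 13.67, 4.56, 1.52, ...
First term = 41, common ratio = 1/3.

Sₙ = a(1 - rⁿ) / (1 - r)
S_9 = 41(1 - (1/3)^9) / (1 - (1/3))
S_9 = 41(1 - (1/19683)) / (2/3)
S_9 = 403481/6561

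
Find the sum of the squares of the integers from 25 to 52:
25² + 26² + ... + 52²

Use ∑_{k=1}^{n} k² = n(n+1)(2n+1)/6, then subtract the first 24 terms.
∑_{k=1}^{52} k² = 52×53×105/6 = 48230
∑_{k=1}^{24} k² = 24×25×49/6 = 4900
∑_{k=25}^{52} k² = 48230 - 4900 = 43330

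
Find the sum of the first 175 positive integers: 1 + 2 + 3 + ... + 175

Formula: ∑k = n(n+1)/2
= 175×176/2
= 30800/2
= 15400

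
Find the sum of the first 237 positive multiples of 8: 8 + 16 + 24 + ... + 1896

Factor out 8: = 8(1 + 2 + ... + 237) = 8 × n(n+1)/2
= 8 × 237×238/2
= 8 × 28203
= 225624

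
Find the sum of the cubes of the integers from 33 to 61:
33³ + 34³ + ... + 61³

Use ∑_{k=1}^{n} k³ = [n(n+1)/2]², then subtract the first 32 terms.
∑_{k=1}^{61} k³ = [61×62/2]² = 1891² = 3575881
∑_{k=1}^{32} k³ = [32×33/2]² = 528² = 278784
∑_{k=33}^{61} k³ = 3575881 - 278784 = 3297097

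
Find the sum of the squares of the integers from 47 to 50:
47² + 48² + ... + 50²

Use ∑_{k=1}^{n} k² = n(n+1)(2n+1)/6, then subtract the first 46 terms.
∑_{k=1}^{50} k² = 50×51×101/6 = 42925
∑_{k=1}^{46} k² = 46×47×93/6 = 33511
∑_{k=47}^{50} k² = 42925 - 33511 = 9414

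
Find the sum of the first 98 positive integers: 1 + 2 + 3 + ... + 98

Formula: ∑k = n(n+1)/2
= 98×99/2
= 9702/2
= 4851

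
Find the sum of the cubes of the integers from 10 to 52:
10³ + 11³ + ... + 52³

Use ∑_{k=1}^{n} k³ = [n(n+1)/2]², then subtract the first 9 terms.
∑_{k=1}^{52} k³ = [52×53/2]² = 1378² = 1898884
∑_{k=1}^{9} k³ = [9×10/2]² = 45² = 2025
∑_{k=10}^{52} k³ = 1898884 - 2025 = 1896859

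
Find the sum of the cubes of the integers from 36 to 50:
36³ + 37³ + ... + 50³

Use ∑_{k=1}^{n} k³ = [n(n+1)/2]², then subtract the first 35 terms.
∑_{k=1}^{50} k³ = [50×51/2]² = 1275² = 1625625
∑_{k=1}^{35} k³ = [35×36/2]² = 630² = 396900
∑_{k=36}^{50} k³ = 1625625 - 396900 = 1228725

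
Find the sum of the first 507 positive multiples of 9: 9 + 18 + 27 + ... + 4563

Factor out 9: = 9(1 + 2 + ... + 507) = 9 × n(n+1)/2
= 9 × 507×508/2
= 9 × 128778
= 1159002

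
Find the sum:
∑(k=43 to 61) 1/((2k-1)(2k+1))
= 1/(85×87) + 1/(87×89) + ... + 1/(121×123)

Partial fractions: 1/((2k-1)(2k+1)) = (1/2)[1/(2k-1) - 1/(2k+1)]
The series telescopes:
= (1/2)[1/85 - 1/123]
= 19/10455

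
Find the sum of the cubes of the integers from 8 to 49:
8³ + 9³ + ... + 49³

Use ∑_{k=1}^{n} k³ = [n(n+1)/2]², then subtract the first 7 terms.
∑_{k=1}^{49} k³ = [49×50/2]² = 1225² = 1500625
∑_{k=1}^{7} k³ = [7×8/2]² = 28² = 784
∑_{k=8}^{49} k³ = 1500625 - 784 = 1499841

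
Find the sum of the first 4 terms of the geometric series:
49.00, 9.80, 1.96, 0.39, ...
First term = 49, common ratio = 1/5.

Sₙ = a(1 - rⁿ) / (1 - r)
S_4 = 49(1 - (1/5)^4) / (1 - (1/5))
S_4 = 49(1 - (1/625)) / (4/5)
S_4 = 7644/125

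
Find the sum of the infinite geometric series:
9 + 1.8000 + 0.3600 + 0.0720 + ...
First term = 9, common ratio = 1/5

For |r| < 1, S = a / (1 - r)
S = 9 / (1 - (1/5))
S = 9 / (4/5)
S = 45/4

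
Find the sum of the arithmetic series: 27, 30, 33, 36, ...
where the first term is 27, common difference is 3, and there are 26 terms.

Sₙ = n/2 × (first + last)
Last term = a + (n-1)d = 27 + (26-1)×3 = 102
S_26 = 26/2 × (27 + 102)
S_26 = 26/2 × 129 = 1677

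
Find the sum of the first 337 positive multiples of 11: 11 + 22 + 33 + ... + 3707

Factor out 11: = 11(1 + 2 + ... + 337) = 11 × n(n+1)/2
= 11 × 337×338/2
= 11 × 56953
= 626483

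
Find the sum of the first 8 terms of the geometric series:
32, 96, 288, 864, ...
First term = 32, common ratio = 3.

Sₙ = a(1 - rⁿ) / (1 - r)
S_8 = 32(1 - 3^8) / (1 - 3)
S_8 = 32(1 - 6561) / (-2)
S_8 = 104960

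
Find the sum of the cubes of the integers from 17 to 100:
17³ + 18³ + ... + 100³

Use ∑_{k=1}^{n} k³ = [n(n+1)/2]², then subtract the first 16 terms.
∑_{k=1}^{100} k³ = [100×101/2]² = 5050² = 25502500
∑_{k=1}^{16} k³ = [16×17/2]² = 136² = 18496
∑_{k=17}^{100} k³ = 25502500 - 18496 = 25484004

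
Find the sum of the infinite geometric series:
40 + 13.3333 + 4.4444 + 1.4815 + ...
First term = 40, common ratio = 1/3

For |r| < 1, S = a / (1 - r)
S = 40 / (1 - (1/3))
S = 40 / (2/3)
S = 60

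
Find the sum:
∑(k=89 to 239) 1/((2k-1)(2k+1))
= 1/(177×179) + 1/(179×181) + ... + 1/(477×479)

Partial fractions: 1/((2k-1)(2k+1)) = (1/2)[1/(2k-1) - 1/(2k+1)]
The series telescopes:
= (1/2)[1/177 - 1/479]
= 151/84783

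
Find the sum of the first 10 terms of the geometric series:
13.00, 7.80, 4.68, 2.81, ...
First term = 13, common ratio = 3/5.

Sₙ = a(1 - rⁿ) / (1 - r)
S_10 = 13(1 - (3/5)^10) / (1 - (3/5))
S_10 = 13(1 - (59049/9765625)) / (2/5)
S_10 = 63092744/1953125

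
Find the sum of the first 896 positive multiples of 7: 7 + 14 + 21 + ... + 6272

Factor out 7: = 7(1 + 2 + ... + 896) = 7 × n(n+1)/2
= 7 × 896×897/2
= 7 × 401856
= 2812992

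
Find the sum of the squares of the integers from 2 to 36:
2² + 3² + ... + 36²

Use ∑_{k=1}^{n} k² = n(n+1)(2n+1)/6, then subtract the first 1 terms.
∑_{k=1}^{36} k² = 36×37×73/6 = 16206
∑_{k=1}^{1} k² = 1×2×3/6 = 1
∑_{k=2}^{36} k² = 16206 - 1 = 16205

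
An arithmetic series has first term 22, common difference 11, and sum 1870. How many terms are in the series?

Using S = n/2 × [2a + (n-1)d]
1870 = n/2 × [2(22) + (n-1)(11)]
1870 = n/2 × [44 + 11n - 11]
3740 = n × [33 + 11n]
11n² + (33)n - 3740 = 0
Discriminant: Δ = (33)² - 4(11)(-3740) = 1089 + 164560 = 165649
√Δ = 407
n = [-(33) + √Δ] / (2·11) = (-33 + 407) / 22 = 374 / 22 = 17
(The negative root is discarded since n must be a positive integer.)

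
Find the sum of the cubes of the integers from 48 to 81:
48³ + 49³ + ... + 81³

Use ∑_{k=1}^{n} k³ = [n(n+1)/2]², then subtract the first 47 terms.
∑_{k=1}^{81} k³ = [81×82/2]² = 3321² = 11029041
∑_{k=1}^{47} k³ = [47×48/2]² = 1128² = 1272384
∑_{k=48}^{81} k³ = 11029041 - 1272384 = 9756657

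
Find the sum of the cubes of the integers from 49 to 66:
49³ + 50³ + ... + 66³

Use ∑_{k=1}^{n} k³ = [n(n+1)/2]², then subtract the first 48 terms.
∑_{k=1}^{66} k³ = [66×67/2]² = 2211² = 4888521
∑_{k=1}^{48} k³ = [48×49/2]² = 1176² = 1382976
∑_{k=49}^{66} k³ = 4888521 - 1382976 = 3505545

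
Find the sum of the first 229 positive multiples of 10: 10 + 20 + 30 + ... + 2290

Factor out 10: = 10(1 + 2 + ... + 229) = 10 × n(n+1)/2
= 10 × 229×230/2
= 10 × 26335
= 263350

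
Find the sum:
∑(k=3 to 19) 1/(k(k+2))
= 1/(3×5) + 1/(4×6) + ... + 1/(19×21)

Partial fractions: 1/(k(k+2)) = (1/2)[1/k - 1/(k+2)]
Telescoping leaves the first two and last two terms:
= (1/2)[1/3 + 1/4 - 1/20 - 1/21]
= 17/70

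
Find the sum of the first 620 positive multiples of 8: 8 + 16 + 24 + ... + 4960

Factor out 8: = 8(1 + 2 + ... + 620) = 8 × n(n+1)/2
= 8 × 620×621/2
= 8 × 192510
= 1540080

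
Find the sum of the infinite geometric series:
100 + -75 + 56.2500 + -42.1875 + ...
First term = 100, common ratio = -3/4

For |r| < 1, S = a / (1 - r)
S = 100 / (1 - (-3/4))
S = 100 / (7/4)
S = 400/7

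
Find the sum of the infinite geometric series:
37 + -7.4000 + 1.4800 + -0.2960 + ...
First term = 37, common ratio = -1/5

For |r| < 1, S = a / (1 - r)
S = 37 / (1 - (-1/5))
S = 37 / (6/5)
S = 185/6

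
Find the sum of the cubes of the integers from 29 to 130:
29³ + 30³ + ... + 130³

Use ∑_{k=1}^{n} k³ = [n(n+1)/2]², then subtract the first 28 terms.
∑_{k=1}^{130} k³ = [130×131/2]² = 8515² = 72505225
∑_{k=1}^{28} k³ = [28×29/2]² = 406² = 164836
∑_{k=29}^{130} k³ = 72505225 - 164836 = 72340389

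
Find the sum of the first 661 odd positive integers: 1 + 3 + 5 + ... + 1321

Sum of first n odd numbers = n²
= 661²
= 436921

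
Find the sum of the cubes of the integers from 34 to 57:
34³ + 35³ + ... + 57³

Use ∑_{k=1}^{n} k³ = [n(n+1)/2]², then subtract the first 33 terms.
∑_{k=1}^{57} k³ = [57×58/2]² = 1653² = 2732409
∑_{k=1}^{33} k³ = [33×34/2]² = 561² = 314721
∑_{k=34}^{57} k³ = 2732409 - 314721 = 2417688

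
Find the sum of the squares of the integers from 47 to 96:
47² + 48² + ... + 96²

Use ∑_{k=1}^{n} k² = n(n+1)(2n+1)/6, then subtract the first 46 terms.
∑_{k=1}^{96} k² = 96×97×193/6 = 299536
∑_{k=1}^{46} k² = 46×47×93/6 = 33511
∑_{k=47}^{96} k² = 299536 - 33511 = 266025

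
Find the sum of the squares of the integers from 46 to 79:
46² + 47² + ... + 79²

Use ∑_{k=1}^{n} k² = n(n+1)(2n+1)/6, then subtract the first 45 terms.
∑_{k=1}^{79} k² = 79×80×159/6 = 167480
∑_{k=1}^{45} k² = 45×46×91/6 = 31395
∑_{k=46}^{79} k² = 167480 - 31395 = 136085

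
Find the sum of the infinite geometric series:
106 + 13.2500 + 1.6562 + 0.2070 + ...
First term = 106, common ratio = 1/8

For |r| < 1, S = a / (1 - r)
S = 106 / (1 - (1/8))
S = 106 / (7/8)
S = 848/7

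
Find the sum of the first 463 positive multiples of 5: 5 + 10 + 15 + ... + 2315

Factor out 5: = 5(1 + 2 + ... + 463) = 5 × n(n+1)/2
= 5 × 463×464/2
= 5 × 107416
= 537080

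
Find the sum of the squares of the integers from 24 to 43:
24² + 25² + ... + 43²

Use ∑_{k=1}^{n} k² = n(n+1)(2n+1)/6, then subtract the first 23 terms.
∑_{k=1}^{43} k² = 43×44×87/6 = 27434
∑_{k=1}^{23} k² = 23×24×47/6 = 4324
∑_{k=24}^{43} k² = 27434 - 4324 = 23110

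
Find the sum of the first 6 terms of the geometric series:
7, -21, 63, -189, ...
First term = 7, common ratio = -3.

Sₙ = a(1 - rⁿ) / (1 - r)
S_6 = 7(1 - (-3)^6) / (1 - (-3))
S_6 = 7(1 - 729) / (4)
S_6 = -1274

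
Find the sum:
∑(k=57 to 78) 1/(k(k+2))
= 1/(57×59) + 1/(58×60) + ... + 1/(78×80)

Partial fractions: 1/(k(k+2)) = (1/2)[1/k - 1/(k+2)]
Telescoping leaves the first two and last two terms:
= (1/2)[1/57 + 1/58 - 1/79 - 1/80]
= 100573/20893920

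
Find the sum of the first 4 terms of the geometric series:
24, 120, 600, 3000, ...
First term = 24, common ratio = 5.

Sₙ = a(1 - rⁿ) / (1 - r)
S_4 = 24(1 - 5^4) / (1 - 5)
S_4 = 24(1 - 625) / (-4)
S_4 = 3744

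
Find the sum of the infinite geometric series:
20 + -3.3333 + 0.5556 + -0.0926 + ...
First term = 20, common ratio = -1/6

For |r| < 1, S = a / (1 - r)
S = 20 / (1 - (-1/6))
S = 20 / (7/6)
S = 120/7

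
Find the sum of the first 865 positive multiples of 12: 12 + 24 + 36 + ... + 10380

Factor out 12: = 12(1 + 2 + ... + 865) = 12 × n(n+1)/2
= 12 × 865×866/2
= 12 × 374545
= 4494540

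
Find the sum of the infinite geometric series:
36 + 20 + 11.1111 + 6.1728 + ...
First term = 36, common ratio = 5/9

For |r| < 1, S = a / (1 - r)
S = 36 / (1 - (5/9))
S = 36 / (4/9)
S = 81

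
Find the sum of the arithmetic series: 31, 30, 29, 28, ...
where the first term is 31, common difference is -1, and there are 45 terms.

Sₙ = n/2 × (first + last)
Last term = a + (n-1)d = 31 + (45-1)×(-1) = -13
S_45 = 45/2 × (31 + (-13))
S_45 = 45/2 × 18 = 405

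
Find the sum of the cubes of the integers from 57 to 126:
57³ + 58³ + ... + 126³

Use ∑_{k=1}^{n} k³ = [n(n+1)/2]², then subtract the first 56 terms.
∑_{k=1}^{126} k³ = [126×127/2]² = 8001² = 64016001
∑_{k=1}^{56} k³ = [56×57/2]² = 1596² = 2547216
∑_{k=57}^{126} k³ = 64016001 - 2547216 = 61468785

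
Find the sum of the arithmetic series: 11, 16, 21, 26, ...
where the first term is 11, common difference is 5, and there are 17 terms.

Sₙ = n/2 × (first + last)
Last term = a + (n-1)d = 11 + (17-1)×5 = 91
S_17 = 17/2 × (11 + 91)
S_17 = 17/2 × 102 = 867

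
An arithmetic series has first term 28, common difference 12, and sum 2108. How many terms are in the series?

Using S = n/2 × [2a + (n-1)d]
2108 = n/2 × [2(28) + (n-1)(12)]
2108 = n/2 × [56 + 12n - 12]
4216 = n × [44 + 12n]
12n² + (44)n - 4216 = 0
Discriminant: Δ = (44)² - 4(12)(-4216) = 1936 + 202368 = 204304
√Δ = 452
n = [-(44) + √Δ] / (2·12) = (-44 + 452) / 24 = 408 / 24 = 17
(The negative root is discarded since n must be a positive integer.)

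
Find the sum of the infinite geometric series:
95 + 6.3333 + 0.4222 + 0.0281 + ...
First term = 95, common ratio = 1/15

For |r| < 1, S = a / (1 - r)
S = 95 / (1 - (1/15))
S = 95 / (14/15)
S = 1425/14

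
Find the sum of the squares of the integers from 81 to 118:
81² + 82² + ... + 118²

Use ∑_{k=1}^{n} k² = n(n+1)(2n+1)/6, then subtract the first 80 terms.
∑_{k=1}^{118} k² = 118×119×237/6 = 554659
∑_{k=1}^{80} k² = 80×81×161/6 = 173880
∑_{k=81}^{118} k² = 554659 - 173880 = 380779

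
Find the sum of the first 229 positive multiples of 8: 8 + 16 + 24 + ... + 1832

Factor out 8: = 8(1 + 2 + ... + 229) = 8 × n(n+1)/2
= 8 × 229×230/2
= 8 × 26335
= 210680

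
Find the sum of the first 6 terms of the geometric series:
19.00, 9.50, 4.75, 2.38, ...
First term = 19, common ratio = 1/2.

Sₙ = a(1 - rⁿ) / (1 - r)
S_6 = 19(1 - (1/2)^6) / (1 - (1/2))
S_6 = 19(1 - (1/64)) / (1/2)
S_6 = 1197/32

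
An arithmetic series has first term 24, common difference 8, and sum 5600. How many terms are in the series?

Using S = n/2 × [2a + (n-1)d]
5600 = n/2 × [2(24) + (n-1)(8)]
5600 = n/2 × [48 + 8n - 8]
11200 = n × [40 + 8n]
8n² + (40)n - 11200 = 0
Discriminant: Δ = (40)² - 4(8)(-11200) = 1600 + 358400 = 360000
√Δ = 600
n = [-(40) + √Δ] / (2·8) = (-40 + 600) / 16 = 560 / 16 = 35
(The negative root is discarded since n must be a positive integer.)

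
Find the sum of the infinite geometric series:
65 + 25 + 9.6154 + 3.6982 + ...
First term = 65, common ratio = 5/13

For |r| < 1, S = a / (1 - r)
S = 65 / (1 - (5/13))
S = 65 / (8/13)
S = 845/8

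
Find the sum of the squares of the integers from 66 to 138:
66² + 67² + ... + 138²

Use ∑_{k=1}^{n} k² = n(n+1)(2n+1)/6, then subtract the first 65 terms.
∑_{k=1}^{138} k² = 138×139×277/6 = 885569
∑_{k=1}^{65} k² = 65×66×131/6 = 93665
∑_{k=66}^{138} k² = 885569 - 93665 = 791904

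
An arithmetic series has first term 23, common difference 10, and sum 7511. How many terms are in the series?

Using S = n/2 × [2a + (n-1)d]
7511 = n/2 × [2(23) + (n-1)(10)]
7511 = n/2 × [46 + 10n - 10]
15022 = n × [36 + 10n]
10n² + (36)n - 15022 = 0
Discriminant: Δ = (36)² - 4(10)(-15022) = 1296 + 600880 = 602176
√Δ = 776
n = [-(36) + √Δ] / (2·10) = (-36 + 776) / 20 = 740 / 20 = 37
(The negative root is discarded since n must be a positive integer.)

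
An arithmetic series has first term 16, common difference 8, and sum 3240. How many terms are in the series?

Using S = n/2 × [2a + (n-1)d]
3240 = n/2 × [2(16) + (n-1)(8)]
3240 = n/2 × [32 + 8n - 8]
6480 = n × [24 + 8n]
8n² + (24)n - 6480 = 0
Discriminant: Δ = (24)² - 4(8)(-6480) = 576 + 207360 = 207936
√Δ = 456
n = [-(24) + √Δ] / (2·8) = (-24 + 456) / 16 = 432 / 16 = 27
(The negative root is discarded since n must be a positive integer.)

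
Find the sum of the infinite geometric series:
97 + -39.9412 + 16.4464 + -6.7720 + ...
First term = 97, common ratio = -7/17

For |r| < 1, S = a / (1 - r)
S = 97 / (1 - (-7/17))
S = 97 / (24/17)
S = 1649/24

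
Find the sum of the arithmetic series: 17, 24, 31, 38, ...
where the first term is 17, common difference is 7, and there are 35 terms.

Sₙ = n/2 × (first + last)
Last term = a + (n-1)d = 17 + (35-1)×7 = 255
S_35 = 35/2 × (17 + 255)
S_35 = 35/2 × 272 = 4760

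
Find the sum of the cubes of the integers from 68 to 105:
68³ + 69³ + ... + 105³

Use ∑_{k=1}^{n} k³ = [n(n+1)/2]², then subtract the first 67 terms.
∑_{k=1}^{105} k³ = [105×106/2]² = 5565² = 30969225
∑_{k=1}^{67} k³ = [67×68/2]² = 2278² = 5189284
∑_{k=68}^{105} k³ = 30969225 - 5189284 = 25779941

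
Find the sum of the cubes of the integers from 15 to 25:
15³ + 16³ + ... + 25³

Use ∑_{k=1}^{n} k³ = [n(n+1)/2]², then subtract the first 14 terms.
∑_{k=1}^{25} k³ = [25×26/2]² = 325² = 105625
∑_{k=1}^{14} k³ = [14×15/2]² = 105² = 11025
∑_{k=15}^{25} k³ = 105625 - 11025 = 94600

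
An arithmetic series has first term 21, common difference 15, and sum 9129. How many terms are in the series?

Using S = n/2 × [2a + (n-1)d]
9129 = n/2 × [2(21) + (n-1)(15)]
9129 = n/2 × [42 + 15n - 15]
18258 = n × [27 + 15n]
15n² + (27)n - 18258 = 0
Discriminant: Δ = (27)² - 4(15)(-18258) = 729 + 1095480 = 1096209
√Δ = 1047
n = [-(27) + √Δ] / (2·15) = (-27 + 1047) / 30 = 1020 / 30 = 34
(The negative root is discarded since n must be a positive integer.)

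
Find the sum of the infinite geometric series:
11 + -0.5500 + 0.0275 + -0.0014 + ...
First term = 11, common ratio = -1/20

For |r| < 1, S = a / (1 - r)
S = 11 / (1 - (-1/20))
S = 11 / (21/20)
S = 220/21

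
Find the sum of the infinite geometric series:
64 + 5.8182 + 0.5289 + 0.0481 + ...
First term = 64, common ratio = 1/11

For |r| < 1, S = a / (1 - r)
S = 64 / (1 - (1/11))
S = 64 / (10/11)
S = 352/5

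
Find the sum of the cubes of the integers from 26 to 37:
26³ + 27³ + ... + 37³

Use ∑_{k=1}^{n} k³ = [n(n+1)/2]², then subtract the first 25 terms.
∑_{k=1}^{37} k³ = [37×38/2]² = 703² = 494209
∑_{k=1}^{25} k³ = [25×26/2]² = 325² = 105625
∑_{k=26}^{37} k³ = 494209 - 105625 = 388584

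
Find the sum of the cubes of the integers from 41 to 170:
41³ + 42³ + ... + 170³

Use ∑_{k=1}^{n} k³ = [n(n+1)/2]², then subtract the first 40 terms.
∑_{k=1}^{170} k³ = [170×171/2]² = 14535² = 211266225
∑_{k=1}^{40} k³ = [40×41/2]² = 820² = 672400
∑_{k=41}^{170} k³ = 211266225 - 672400 = 210593825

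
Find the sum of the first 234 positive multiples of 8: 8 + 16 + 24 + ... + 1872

Factor out 8: = 8(1 + 2 + ... + 234) = 8 × n(n+1)/2
= 8 × 234×235/2
= 8 × 27495
= 219960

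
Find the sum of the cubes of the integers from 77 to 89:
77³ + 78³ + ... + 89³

Use ∑_{k=1}^{n} k³ = [n(n+1)/2]², then subtract the first 76 terms.
∑_{k=1}^{89} k³ = [89×90/2]² = 4005² = 16040025
∑_{k=1}^{76} k³ = [76×77/2]² = 2926² = 8561476
∑_{k=77}^{89} k³ = 16040025 - 8561476 = 7478549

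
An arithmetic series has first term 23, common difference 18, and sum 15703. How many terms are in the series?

Using S = n/2 × [2a + (n-1)d]
15703 = n/2 × [2(23) + (n-1)(18)]
15703 = n/2 × [46 + 18n - 18]
31406 = n × [28 + 18n]
18n² + (28)n - 31406 = 0
Discriminant: Δ = (28)² - 4(18)(-31406) = 784 + 2261232 = 2262016
√Δ = 1504
n = [-(28) + √Δ] / (2·18) = (-28 + 1504) / 36 = 1476 / 36 = 41
(The negative root is discarded since n must be a positive integer.)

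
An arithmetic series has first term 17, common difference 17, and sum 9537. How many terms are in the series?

Using S = n/2 × [2a + (n-1)d]
9537 = n/2 × [2(17) + (n-1)(17)]
9537 = n/2 × [34 + 17n - 17]
19074 = n × [17 + 17n]
17n² + (17)n - 19074 = 0
Discriminant: Δ = (17)² - 4(17)(-19074) = 289 + 1297032 = 1297321
√Δ = 1139
n = [-(17) + √Δ] / (2·17) = (-17 + 1139) / 34 = 1122 / 34 = 33
(The negative root is discarded since n must be a positive integer.)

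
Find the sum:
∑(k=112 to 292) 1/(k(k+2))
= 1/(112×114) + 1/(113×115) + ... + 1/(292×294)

Partial fractions: 1/(k(k+2)) = (1/2)[1/k - 1/(k+2)]
Telescoping leaves the first two and last two terms:
= (1/2)[1/112 + 1/113 - 1/293 - 1/294]
= 853777/155744736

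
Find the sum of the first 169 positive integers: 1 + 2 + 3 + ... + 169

Formula: ∑k = n(n+1)/2
= 169×170/2
= 28730/2
= 14365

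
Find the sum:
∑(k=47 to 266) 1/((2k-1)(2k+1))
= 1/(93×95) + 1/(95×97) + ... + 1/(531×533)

Partial fractions: 1/((2k-1)(2k+1)) = (1/2)[1/(2k-1) - 1/(2k+1)]
The series telescopes:
= (1/2)[1/93 - 1/533]
= 220/49569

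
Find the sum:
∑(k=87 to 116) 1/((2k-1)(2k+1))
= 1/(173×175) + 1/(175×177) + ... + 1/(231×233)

Partial fractions: 1/((2k-1)(2k+1)) = (1/2)[1/(2k-1) - 1/(2k+1)]
The series telescopes:
= (1/2)[1/173 - 1/233]
= 30/40309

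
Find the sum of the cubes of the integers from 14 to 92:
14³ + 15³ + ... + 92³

Use ∑_{k=1}^{n} k³ = [n(n+1)/2]², then subtract the first 13 terms.
∑_{k=1}^{92} k³ = [92×93/2]² = 4278² = 18301284
∑_{k=1}^{13} k³ = [13×14/2]² = 91² = 8281
∑_{k=14}^{92} k³ = 18301284 - 8281 = 18293003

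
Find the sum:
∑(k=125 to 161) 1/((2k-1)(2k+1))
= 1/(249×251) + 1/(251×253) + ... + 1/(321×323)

Partial fractions: 1/((2k-1)(2k+1)) = (1/2)[1/(2k-1) - 1/(2k+1)]
The series telescopes:
= (1/2)[1/249 - 1/323]
= 37/80427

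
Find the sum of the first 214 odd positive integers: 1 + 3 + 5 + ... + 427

Sum of first n odd numbers = n²
= 214²
= 45796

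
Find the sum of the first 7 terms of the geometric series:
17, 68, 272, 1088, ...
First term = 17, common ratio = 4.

Sₙ = a(1 - rⁿ) / (1 - r)
S_7 = 17(1 - 4^7) / (1 - 4)
S_7 = 17(1 - 16384) / (-3)
S_7 = 92837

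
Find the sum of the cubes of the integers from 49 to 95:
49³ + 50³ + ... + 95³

Use ∑_{k=1}^{n} k³ = [n(n+1)/2]², then subtract the first 48 terms.
∑_{k=1}^{95} k³ = [95×96/2]² = 4560² = 20793600
∑_{k=1}^{48} k³ = [48×49/2]² = 1176² = 1382976
∑_{k=49}^{95} k³ = 20793600 - 1382976 = 19410624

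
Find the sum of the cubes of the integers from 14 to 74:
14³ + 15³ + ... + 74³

Use ∑_{k=1}^{n} k³ = [n(n+1)/2]², then subtract the first 13 terms.
∑_{k=1}^{74} k³ = [74×75/2]² = 2775² = 7700625
∑_{k=1}^{13} k³ = [13×14/2]² = 91² = 8281
∑_{k=14}^{74} k³ = 7700625 - 8281 = 7692344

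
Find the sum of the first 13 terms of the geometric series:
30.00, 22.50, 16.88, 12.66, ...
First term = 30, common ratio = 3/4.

Sₙ = a(1 - rⁿ) / (1 - r)
S_13 = 30(1 - (3/4)^13) / (1 - (3/4))
S_13 = 30(1 - (1594323/67108864)) / (1/4)
S_13 = 982718115/8388608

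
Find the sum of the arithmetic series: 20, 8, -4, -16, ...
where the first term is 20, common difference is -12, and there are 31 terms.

Sₙ = n/2 × (first + last)
Last term = a + (n-1)d = 20 + (31-1)×(-12) = -340
S_31 = 31/2 × (20 + (-340))
S_31 = 31/2 × (-320) = -4960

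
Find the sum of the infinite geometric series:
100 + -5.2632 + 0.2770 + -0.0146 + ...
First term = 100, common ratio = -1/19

For |r| < 1, S = a / (1 - r)
S = 100 / (1 - (-1/19))
S = 100 / (20/19)
S = 95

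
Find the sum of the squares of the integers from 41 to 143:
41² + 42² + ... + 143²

Use ∑_{k=1}^{n} k² = n(n+1)(2n+1)/6, then subtract the first 40 terms.
∑_{k=1}^{143} k² = 143×144×287/6 = 984984
∑_{k=1}^{40} k² = 40×41×81/6 = 22140
∑_{k=41}^{143} k² = 984984 - 22140 = 962844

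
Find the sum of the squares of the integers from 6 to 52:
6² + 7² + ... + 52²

Use ∑_{k=1}^{n} k² = n(n+1)(2n+1)/6, then subtract the first 5 terms.
∑_{k=1}^{52} k² = 52×53×105/6 = 48230
∑_{k=1}^{5} k² = 5×6×11/6 = 55
∑_{k=6}^{52} k² = 48230 - 55 = 48175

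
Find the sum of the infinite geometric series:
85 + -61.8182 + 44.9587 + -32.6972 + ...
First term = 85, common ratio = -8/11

For |r| < 1, S = a / (1 - r)
S = 85 / (1 - (-8/11))
S = 85 / (19/11)
S = 935/19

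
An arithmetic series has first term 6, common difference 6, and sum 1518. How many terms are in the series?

Using S = n/2 × [2a + (n-1)d]
1518 = n/2 × [2(6) + (n-1)(6)]
1518 = n/2 × [12 + 6n - 6]
3036 = n × [6 + 6n]
6n² + (6)n - 3036 = 0
Discriminant: Δ = (6)² - 4(6)(-3036) = 36 + 72864 = 72900
√Δ = 270
n = [-(6) + √Δ] / (2·6) = (-6 + 270) / 12 = 264 / 12 = 22
(The negative root is discarded since n must be a positive integer.)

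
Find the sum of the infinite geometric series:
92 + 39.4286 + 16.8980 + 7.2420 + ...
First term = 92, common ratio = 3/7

For |r| < 1, S = a / (1 - r)
S = 92 / (1 - (3/7))
S = 92 / (4/7)
S = 161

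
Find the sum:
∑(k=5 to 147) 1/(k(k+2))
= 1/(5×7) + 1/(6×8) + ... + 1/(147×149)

Partial fractions: 1/(k(k+2)) = (1/2)[1/k - 1/(k+2)]
Telescoping leaves the first two and last two terms:
= (1/2)[1/5 + 1/6 - 1/148 - 1/149]
= 116831/661560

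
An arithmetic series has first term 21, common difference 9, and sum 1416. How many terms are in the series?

Using S = n/2 × [2a + (n-1)d]
1416 = n/2 × [2(21) + (n-1)(9)]
1416 = n/2 × [42 + 9n - 9]
2832 = n × [33 + 9n]
9n² + (33)n - 2832 = 0
Discriminant: Δ = (33)² - 4(9)(-2832) = 1089 + 101952 = 103041
√Δ = 321
n = [-(33) + √Δ] / (2·9) = (-33 + 321) / 18 = 288 / 18 = 16
(The negative root is discarded since n must be a positive integer.)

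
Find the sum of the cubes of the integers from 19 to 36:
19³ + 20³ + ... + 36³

Use ∑_{k=1}^{n} k³ = [n(n+1)/2]², then subtract the first 18 terms.
∑_{k=1}^{36} k³ = [36×37/2]² = 666² = 443556
∑_{k=1}^{18} k³ = [18×19/2]² = 171² = 29241
∑_{k=19}^{36} k³ = 443556 - 29241 = 414315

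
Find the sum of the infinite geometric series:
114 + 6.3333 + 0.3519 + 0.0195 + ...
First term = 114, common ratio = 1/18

For |r| < 1, S = a / (1 - r)
S = 114 / (1 - (1/18))
S = 114 / (17/18)
S = 2052/17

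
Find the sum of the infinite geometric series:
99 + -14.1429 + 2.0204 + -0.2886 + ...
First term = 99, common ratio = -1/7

For |r| < 1, S = a / (1 - r)
S = 99 / (1 - (-1/7))
S = 99 / (8/7)
S = 693/8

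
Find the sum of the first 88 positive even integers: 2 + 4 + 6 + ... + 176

Sum of first n even numbers = n(n+1)
= 88×89
= 7832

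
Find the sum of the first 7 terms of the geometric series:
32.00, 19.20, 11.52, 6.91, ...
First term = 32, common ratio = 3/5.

Sₙ = a(1 - rⁿ) / (1 - r)
S_7 = 32(1 - (3/5)^7) / (1 - (3/5))
S_7 = 32(1 - (2187/78125)) / (2/5)
S_7 = 1215008/15625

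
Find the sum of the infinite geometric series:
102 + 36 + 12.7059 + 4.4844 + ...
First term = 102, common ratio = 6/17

For |r| < 1, S = a / (1 - r)
S = 102 / (1 - (6/17))
S = 102 / (11/17)
S = 1734/11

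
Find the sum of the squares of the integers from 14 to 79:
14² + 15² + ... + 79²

Use ∑_{k=1}^{n} k² = n(n+1)(2n+1)/6, then subtract the first 13 terms.
∑_{k=1}^{79} k² = 79×80×159/6 = 167480
∑_{k=1}^{13} k² = 13×14×27/6 = 819
∑_{k=14}^{79} k² = 167480 - 819 = 166661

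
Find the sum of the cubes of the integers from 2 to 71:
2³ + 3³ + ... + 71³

Use ∑_{k=1}^{n} k³ = [n(n+1)/2]², then subtract the first 1 terms.
∑_{k=1}^{71} k³ = [71×72/2]² = 2556² = 6533136
∑_{k=1}^{1} k³ = [1×2/2]² = 1² = 1
∑_{k=2}^{71} k³ = 6533136 - 1 = 6533135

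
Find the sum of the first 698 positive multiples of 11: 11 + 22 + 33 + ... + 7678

Factor out 11: = 11(1 + 2 + ... + 698) = 11 × n(n+1)/2
= 11 × 698×699/2
= 11 × 243951
= 2683461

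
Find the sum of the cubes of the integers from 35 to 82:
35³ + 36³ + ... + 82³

Use ∑_{k=1}^{n} k³ = [n(n+1)/2]², then subtract the first 34 terms.
∑_{k=1}^{82} k³ = [82×83/2]² = 3403² = 11580409
∑_{k=1}^{34} k³ = [34×35/2]² = 595² = 354025
∑_{k=35}^{82} k³ = 11580409 - 354025 = 11226384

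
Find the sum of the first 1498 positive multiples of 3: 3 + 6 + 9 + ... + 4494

Factor out 3: = 3(1 + 2 + ... + 1498) = 3 × n(n+1)/2
= 3 × 1498×1499/2
= 3 × 1122751
= 3368253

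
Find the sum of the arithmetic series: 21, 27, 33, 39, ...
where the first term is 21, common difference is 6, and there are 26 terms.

Sₙ = n/2 × (first + last)
Last term = a + (n-1)d = 21 + (26-1)×6 = 171
S_26 = 26/2 × (21 + 171)
S_26 = 26/2 × 192 = 2496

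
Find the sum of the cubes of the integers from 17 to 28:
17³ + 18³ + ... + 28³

Use ∑_{k=1}^{n} k³ = [n(n+1)/2]², then subtract the first 16 terms.
∑_{k=1}^{28} k³ = [28×29/2]² = 406² = 164836
∑_{k=1}^{16} k³ = [16×17/2]² = 136² = 18496
∑_{k=17}^{28} k³ = 164836 - 18496 = 146340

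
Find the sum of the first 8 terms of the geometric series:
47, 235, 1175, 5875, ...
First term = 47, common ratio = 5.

Sₙ = a(1 - rⁿ) / (1 - r)
S_8 = 47(1 - 5^8) / (1 - 5)
S_8 = 47(1 - 390625) / (-4)
S_8 = 4589832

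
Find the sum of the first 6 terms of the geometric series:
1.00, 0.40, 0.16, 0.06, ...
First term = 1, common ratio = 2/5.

Sₙ = a(1 - rⁿ) / (1 - r)
S_6 = 1(1 - (2/5)^6) / (1 - (2/5))
S_6 = 1(1 - (64/15625)) / (3/5)
S_6 = 5187/3125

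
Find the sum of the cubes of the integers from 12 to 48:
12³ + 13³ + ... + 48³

Use ∑_{k=1}^{n} k³ = [n(n+1)/2]², then subtract the first 11 terms.
∑_{k=1}^{48} k³ = [48×49/2]² = 1176² = 1382976
∑_{k=1}^{11} k³ = [11×12/2]² = 66² = 4356
∑_{k=12}^{48} k³ = 1382976 - 4356 = 1378620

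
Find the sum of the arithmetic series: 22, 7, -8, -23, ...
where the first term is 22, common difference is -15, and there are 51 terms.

Sₙ = n/2 × (first + last)
Last term = a + (n-1)d = 22 + (51-1)×(-15) = -728
S_51 = 51/2 × (22 + (-728))
S_51 = 51/2 × (-706) = -18003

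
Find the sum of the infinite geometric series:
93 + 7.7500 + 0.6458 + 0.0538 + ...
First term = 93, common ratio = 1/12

For |r| < 1, S = a / (1 - r)
S = 93 / (1 - (1/12))
S = 93 / (11/12)
S = 1116/11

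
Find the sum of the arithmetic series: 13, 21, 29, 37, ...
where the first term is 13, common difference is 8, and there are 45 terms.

Sₙ = n/2 × (first + last)
Last term = a + (n-1)d = 13 + (45-1)×8 = 365
S_45 = 45/2 × (13 + 365)
S_45 = 45/2 × 378 = 8505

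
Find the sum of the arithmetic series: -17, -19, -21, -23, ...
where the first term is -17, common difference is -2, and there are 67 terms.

Sₙ = n/2 × (first + last)
Last term = a + (n-1)d = -17 + (67-1)×(-2) = -149
S_67 = 67/2 × (-17 + (-149))
S_67 = 67/2 × (-166) = -5561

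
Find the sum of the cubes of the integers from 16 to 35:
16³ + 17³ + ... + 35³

Use ∑_{k=1}^{n} k³ = [n(n+1)/2]², then subtract the first 15 terms.
∑_{k=1}^{35} k³ = [35×36/2]² = 630² = 396900
∑_{k=1}^{15} k³ = [15×16/2]² = 120² = 14400
∑_{k=16}^{35} k³ = 396900 - 14400 = 382500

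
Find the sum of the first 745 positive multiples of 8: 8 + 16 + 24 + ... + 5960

Factor out 8: = 8(1 + 2 + ... + 745) = 8 × n(n+1)/2
= 8 × 745×746/2
= 8 × 277885
= 2223080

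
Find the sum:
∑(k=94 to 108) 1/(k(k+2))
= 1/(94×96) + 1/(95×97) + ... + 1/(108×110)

Partial fractions: 1/(k(k+2)) = (1/2)[1/k - 1/(k+2)]
Telescoping leaves the first two and last two terms:
= (1/2)[1/94 + 1/95 - 1/109 - 1/110]
= 7761/5353535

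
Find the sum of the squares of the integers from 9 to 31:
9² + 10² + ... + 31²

Use ∑_{k=1}^{n} k² = n(n+1)(2n+1)/6, then subtract the first 8 terms.
∑_{k=1}^{31} k² = 31×32×63/6 = 10416
∑_{k=1}^{8} k² = 8×9×17/6 = 204
∑_{k=9}^{31} k² = 10416 - 204 = 10212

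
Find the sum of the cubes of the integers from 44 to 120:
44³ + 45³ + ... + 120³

Use ∑_{k=1}^{n} k³ = [n(n+1)/2]², then subtract the first 43 terms.
∑_{k=1}^{120} k³ = [120×121/2]² = 7260² = 52707600
∑_{k=1}^{43} k³ = [43×44/2]² = 946² = 894916
∑_{k=44}^{120} k³ = 52707600 - 894916 = 51812684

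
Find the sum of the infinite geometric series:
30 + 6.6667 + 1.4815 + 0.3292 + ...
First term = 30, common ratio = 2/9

For |r| < 1, S = a / (1 - r)
S = 30 / (1 - (2/9))
S = 30 / (7/9)
S = 270/7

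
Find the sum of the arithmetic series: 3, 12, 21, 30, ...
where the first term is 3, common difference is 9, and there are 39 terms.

Sₙ = n/2 × (first + last)
Last term = a + (n-1)d = 3 + (39-1)×9 = 345
S_39 = 39/2 × (3 + 345)
S_39 = 39/2 × 348 = 6786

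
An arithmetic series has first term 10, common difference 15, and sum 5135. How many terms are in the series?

Using S = n/2 × [2a + (n-1)d]
5135 = n/2 × [2(10) + (n-1)(15)]
5135 = n/2 × [20 + 15n - 15]
10270 = n × [5 + 15n]
15n² + (5)n - 10270 = 0
Discriminant: Δ = (5)² - 4(15)(-10270) = 25 + 616200 = 616225
√Δ = 785
n = [-(5) + √Δ] / (2·15) = (-5 + 785) / 30 = 780 / 30 = 26
(The negative root is discarded since n must be a positive integer.)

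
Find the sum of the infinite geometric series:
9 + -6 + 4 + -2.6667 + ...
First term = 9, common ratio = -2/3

For |r| < 1, S = a / (1 - r)
S = 9 / (1 - (-2/3))
S = 9 / (5/3)
S = 27/5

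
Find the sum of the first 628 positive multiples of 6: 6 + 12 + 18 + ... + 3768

Factor out 6: = 6(1 + 2 + ... + 628) = 6 × n(n+1)/2
= 6 × 628×629/2
= 6 × 197506
= 1185036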